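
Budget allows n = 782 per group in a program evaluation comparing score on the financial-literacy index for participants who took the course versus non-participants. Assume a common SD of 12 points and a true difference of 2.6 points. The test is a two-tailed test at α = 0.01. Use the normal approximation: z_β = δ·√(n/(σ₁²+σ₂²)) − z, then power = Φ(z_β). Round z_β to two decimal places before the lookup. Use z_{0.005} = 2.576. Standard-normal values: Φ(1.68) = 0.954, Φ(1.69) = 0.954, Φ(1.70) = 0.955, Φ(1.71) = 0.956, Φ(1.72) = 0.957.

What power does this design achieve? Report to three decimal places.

Power ≈ 0.956

z_β = δ·√(n/(σ₁²+σ₂²)) − z_{α/2}
    = 2.6 · √(782/288) − 2.576
    = 2.6 · 1.64781 − 2.576
    = 4.2843 − 2.576 = 1.7083 → 1.71
Power = Φ(1.71) = 0.956.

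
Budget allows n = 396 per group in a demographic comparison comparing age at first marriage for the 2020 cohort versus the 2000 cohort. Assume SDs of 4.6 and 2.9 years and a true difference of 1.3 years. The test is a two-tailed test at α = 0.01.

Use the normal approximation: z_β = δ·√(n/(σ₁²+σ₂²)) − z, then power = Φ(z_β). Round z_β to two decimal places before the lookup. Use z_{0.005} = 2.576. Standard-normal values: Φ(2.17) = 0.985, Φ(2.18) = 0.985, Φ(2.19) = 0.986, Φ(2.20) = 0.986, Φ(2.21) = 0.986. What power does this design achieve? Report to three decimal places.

z_β = δ·√(n/(σ₁²+σ₂²)) − z_{α/2}
    = 1.3 · √(396/29.57) − 2.576
    = 1.3 · 3.65950 − 2.576
    = 4.7574 − 2.576 = 2.1814 → 2.18
Power = Φ(2.18) = 0.985.

Power ≈ 0.985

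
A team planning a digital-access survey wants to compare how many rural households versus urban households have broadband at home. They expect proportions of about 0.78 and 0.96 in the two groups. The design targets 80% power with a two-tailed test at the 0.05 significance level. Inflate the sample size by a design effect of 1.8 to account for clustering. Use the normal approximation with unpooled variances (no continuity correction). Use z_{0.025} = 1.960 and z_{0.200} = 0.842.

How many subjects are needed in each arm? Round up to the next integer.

n = (z_{α/2} + z_β)² · [p₁(1−p₁) + p₂(1−p₂)] / (p₁ − p₂)²
  = (1.960 + 0.842)² · (0.78·0.22 + 0.96·0.04) / (-0.18)²
  = (2.802)² · (0.1716 + 0.0384) / 0.0324
  = 7.8512 · 0.2100 / 0.0324
  = 50.89
Design effect: 1.8 × 50.89 = 91.60.
Round up → n = 92 per group.

n = 92 per group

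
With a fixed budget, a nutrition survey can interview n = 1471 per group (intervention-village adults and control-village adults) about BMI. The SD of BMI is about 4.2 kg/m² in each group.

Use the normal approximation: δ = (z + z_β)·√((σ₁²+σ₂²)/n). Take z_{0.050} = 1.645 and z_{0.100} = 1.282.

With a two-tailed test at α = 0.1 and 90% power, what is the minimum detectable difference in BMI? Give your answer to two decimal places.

Minimum detectable difference ≈ 0.45 kg/m²

δ = (z_{α/2} + z_β) · √((σ₁²+σ₂²)/n)
  = (1.645 + 1.282) · √(35.28/1471)
  = 2.927 · √0.02398
  = 2.927 · 0.1549
  = 0.4533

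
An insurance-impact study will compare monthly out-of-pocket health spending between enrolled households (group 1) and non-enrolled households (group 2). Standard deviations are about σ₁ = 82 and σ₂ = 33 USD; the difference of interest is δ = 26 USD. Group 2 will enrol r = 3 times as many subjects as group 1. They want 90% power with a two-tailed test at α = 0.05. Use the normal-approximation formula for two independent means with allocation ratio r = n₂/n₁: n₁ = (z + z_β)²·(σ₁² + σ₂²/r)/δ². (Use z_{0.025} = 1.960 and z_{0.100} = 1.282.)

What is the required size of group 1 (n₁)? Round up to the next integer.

n₁ = 111

n₁ = (z_{α/2} + z_β)² · (σ₁² + σ₂²/r) / δ²
   = (1.960 + 1.282)² · (82² + 33²/3) / 26²
   = 10.5106 · (6724 + 363) / 676
   = 10.5106 · 7087 / 676
   = 110.19
Round up → n₁ = 111; n₂ = r·n₁ = 3 × 111 = 333.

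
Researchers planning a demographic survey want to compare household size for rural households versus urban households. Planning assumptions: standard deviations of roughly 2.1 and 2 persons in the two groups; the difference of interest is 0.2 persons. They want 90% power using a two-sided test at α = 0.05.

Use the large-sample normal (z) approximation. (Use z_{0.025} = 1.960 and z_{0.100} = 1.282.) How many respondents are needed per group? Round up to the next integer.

n = 2210 per group

n = (z_{α/2} + z_β)² · (σ₁² + σ₂²) / δ²
  = (1.960 + 1.282)² · (2.1² + 2² = 8.41) / 0.2²
  = 10.5106 · 8.41 / 0.04
  = 2209.85
Round up → n = 2210 per group.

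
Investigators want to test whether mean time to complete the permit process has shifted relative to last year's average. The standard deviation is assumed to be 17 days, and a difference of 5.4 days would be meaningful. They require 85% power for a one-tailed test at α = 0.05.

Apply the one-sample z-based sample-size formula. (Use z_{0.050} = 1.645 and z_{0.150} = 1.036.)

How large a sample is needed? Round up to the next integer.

n = (z_α + z_β)² · σ² / δ²
  = (1.645 + 1.036)² · 17² / 5.4²
  = 7.1878 · 289 / 29.16
  = 71.24
Round up → n = 72.

n = 72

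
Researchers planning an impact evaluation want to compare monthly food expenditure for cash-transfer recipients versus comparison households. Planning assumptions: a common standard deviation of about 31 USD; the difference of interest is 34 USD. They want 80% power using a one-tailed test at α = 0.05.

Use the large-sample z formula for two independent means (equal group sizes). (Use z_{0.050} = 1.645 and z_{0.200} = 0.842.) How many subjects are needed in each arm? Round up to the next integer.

n = 11 per group

n = (z_α + z_β)² · (σ₁² + σ₂²) / δ²
  = (1.645 + 0.842)² · (2·31² = 1922) / 34²
  = 6.1852 · 1922 / 1156
  = 10.28
Round up → n = 11 per group.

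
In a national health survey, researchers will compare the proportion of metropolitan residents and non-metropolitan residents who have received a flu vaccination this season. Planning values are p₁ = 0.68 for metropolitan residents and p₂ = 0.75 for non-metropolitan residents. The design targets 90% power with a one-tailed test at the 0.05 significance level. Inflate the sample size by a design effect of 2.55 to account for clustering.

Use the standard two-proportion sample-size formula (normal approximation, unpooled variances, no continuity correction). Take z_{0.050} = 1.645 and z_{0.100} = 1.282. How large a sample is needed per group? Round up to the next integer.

n = 1807 per group

n = (z_α + z_β)² · [p₁(1−p₁) + p₂(1−p₂)] / (p₁ − p₂)²
  = (1.645 + 1.282)² · (0.68·0.32 + 0.75·0.25) / (-0.07)²
  = (2.927)² · (0.2176 + 0.1875) / 0.0049
  = 8.5673 · 0.4051 / 0.0049
  = 708.29
Design effect: 2.55 × 708.29 = 1806.14.
Round up → n = 1807 per group.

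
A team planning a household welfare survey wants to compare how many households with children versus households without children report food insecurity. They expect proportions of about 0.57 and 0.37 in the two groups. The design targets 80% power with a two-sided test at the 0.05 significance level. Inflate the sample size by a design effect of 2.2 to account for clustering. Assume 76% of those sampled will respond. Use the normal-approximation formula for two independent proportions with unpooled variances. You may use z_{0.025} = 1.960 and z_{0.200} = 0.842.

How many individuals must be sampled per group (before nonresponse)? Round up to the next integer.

n = 272 per group

n = (z_{α/2} + z_β)² · [p₁(1−p₁) + p₂(1−p₂)] / (p₁ − p₂)²
  = (1.960 + 0.842)² · (0.57·0.43 + 0.37·0.63) / (0.20)²
  = (2.802)² · (0.2451 + 0.2331) / 0.0400
  = 7.8512 · 0.4782 / 0.0400
  = 93.86
Design effect: 2.2 × 93.86 = 206.49.
Adjust for 76% response: 206.49 / 0.76 = 271.70.
Round up → n = 272 per group.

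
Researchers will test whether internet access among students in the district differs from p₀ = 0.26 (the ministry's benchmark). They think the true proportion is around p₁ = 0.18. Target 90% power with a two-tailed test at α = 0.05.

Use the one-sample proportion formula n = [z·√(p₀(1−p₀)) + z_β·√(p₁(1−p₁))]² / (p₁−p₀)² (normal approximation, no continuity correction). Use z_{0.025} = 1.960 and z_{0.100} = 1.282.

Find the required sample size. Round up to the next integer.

n = 286

n = [z_{α/2}·√(p₀q₀) + z_β·√(p₁q₁)]² / (p₁ − p₀)²
  = [1.960·√(0.26·0.74) + 1.282·√(0.18·0.82)]² / (-0.08)²
  = [1.960·0.4386 + 1.282·0.3842]² / 0.0064
  = [1.3523]² / 0.0064
  = 285.72
Round up → n = 286.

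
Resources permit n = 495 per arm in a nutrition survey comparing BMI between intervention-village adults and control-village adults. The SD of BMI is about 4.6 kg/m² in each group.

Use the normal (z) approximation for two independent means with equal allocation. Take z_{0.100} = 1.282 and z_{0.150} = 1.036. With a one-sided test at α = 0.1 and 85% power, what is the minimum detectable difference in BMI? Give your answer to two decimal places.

δ = (z_α + z_β) · √((σ₁²+σ₂²)/n)
  = (1.282 + 1.036) · √(42.32/495)
  = 2.318 · √0.08549
  = 2.318 · 0.2924
  = 0.6778

Minimum detectable difference ≈ 0.68 kg/m²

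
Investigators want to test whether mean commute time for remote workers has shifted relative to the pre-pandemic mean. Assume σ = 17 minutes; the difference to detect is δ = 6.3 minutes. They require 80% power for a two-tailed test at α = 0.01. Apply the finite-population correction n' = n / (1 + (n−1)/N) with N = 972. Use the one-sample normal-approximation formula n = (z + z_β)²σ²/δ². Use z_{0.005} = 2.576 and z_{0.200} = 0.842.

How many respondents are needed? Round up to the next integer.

n = 79

n = (z_{α/2} + z_β)² · σ² / δ²
  = (2.576 + 0.842)² · 17² / 6.3²
  = 11.6827 · 289 / 39.69
  = 85.07
Finite-population correction (N = 972): 85.07 / (1 + (85.07 − 1)/972) = 78.30.
Round up → n = 79.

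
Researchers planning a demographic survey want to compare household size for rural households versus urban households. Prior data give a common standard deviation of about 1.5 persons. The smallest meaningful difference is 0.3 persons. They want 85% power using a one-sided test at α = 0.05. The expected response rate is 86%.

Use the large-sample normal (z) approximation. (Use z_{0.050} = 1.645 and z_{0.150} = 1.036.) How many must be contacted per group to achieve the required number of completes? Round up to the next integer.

n = 418 per group

n = (z_α + z_β)² · (σ₁² + σ₂²) / δ²
  = (1.645 + 1.036)² · (2·1.5² = 4.5) / 0.3²
  = 7.1878 · 4.5 / 0.09
  = 359.39
Adjust for 86% response: 359.39 / 0.86 = 417.89.
Round up → n = 418 per group.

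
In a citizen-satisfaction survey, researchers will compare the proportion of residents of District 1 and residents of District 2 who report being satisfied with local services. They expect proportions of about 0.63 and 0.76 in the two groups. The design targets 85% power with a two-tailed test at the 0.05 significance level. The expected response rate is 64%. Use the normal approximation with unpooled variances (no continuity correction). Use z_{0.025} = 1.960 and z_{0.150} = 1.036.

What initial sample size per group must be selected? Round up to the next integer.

n = 345 per group

n = (z_{α/2} + z_β)² · [p₁(1−p₁) + p₂(1−p₂)] / (p₁ − p₂)²
  = (1.960 + 1.036)² · (0.63·0.37 + 0.76·0.24) / (-0.13)²
  = (2.996)² · (0.2331 + 0.1824) / 0.0169
  = 8.9760 · 0.4155 / 0.0169
  = 220.68
Adjust for 64% response: 220.68 / 0.64 = 344.82.
Round up → n = 345 per group.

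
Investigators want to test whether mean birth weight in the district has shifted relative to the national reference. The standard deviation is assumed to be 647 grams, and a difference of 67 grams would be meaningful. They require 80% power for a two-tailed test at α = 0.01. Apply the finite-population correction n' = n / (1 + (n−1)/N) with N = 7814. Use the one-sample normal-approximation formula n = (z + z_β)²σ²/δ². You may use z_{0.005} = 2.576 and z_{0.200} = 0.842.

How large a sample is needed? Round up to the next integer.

n = 957

n = (z_{α/2} + z_β)² · σ² / δ²
  = (2.576 + 0.842)² · 647² / 67²
  = 11.6827 · 418609 / 4489
  = 1089.44
Finite-population correction (N = 7814): 1089.44 / (1 + (1089.44 − 1)/7814) = 956.24.
Round up → n = 957.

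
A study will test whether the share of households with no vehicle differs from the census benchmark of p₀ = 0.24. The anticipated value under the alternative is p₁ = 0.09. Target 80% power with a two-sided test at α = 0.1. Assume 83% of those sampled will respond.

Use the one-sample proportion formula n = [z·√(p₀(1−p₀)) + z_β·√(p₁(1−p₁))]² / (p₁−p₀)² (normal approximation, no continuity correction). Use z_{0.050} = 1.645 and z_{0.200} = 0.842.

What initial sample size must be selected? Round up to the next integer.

n = 48

n = [z_{α/2}·√(p₀q₀) + z_β·√(p₁q₁)]² / (p₁ − p₀)²
  = [1.645·√(0.24·0.76) + 0.842·√(0.09·0.91)]² / (-0.15)²
  = [1.645·0.4271 + 0.842·0.2862]² / 0.0225
  = [0.9435]² / 0.0225
  = 39.57
Adjust for 83% response: 39.57 / 0.83 = 47.67.
Round up → n = 48.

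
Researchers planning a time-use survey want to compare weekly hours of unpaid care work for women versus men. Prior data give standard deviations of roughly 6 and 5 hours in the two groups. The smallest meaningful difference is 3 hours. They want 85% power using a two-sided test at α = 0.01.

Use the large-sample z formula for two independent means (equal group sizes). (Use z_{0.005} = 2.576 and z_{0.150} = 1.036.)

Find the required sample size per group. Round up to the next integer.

n = (z_{α/2} + z_β)² · (σ₁² + σ₂²) / δ²
  = (2.576 + 1.036)² · (6² + 5² = 61) / 3²
  = 13.0465 · 61 / 9
  = 88.43
Round up → n = 89 per group.

n = 89 per group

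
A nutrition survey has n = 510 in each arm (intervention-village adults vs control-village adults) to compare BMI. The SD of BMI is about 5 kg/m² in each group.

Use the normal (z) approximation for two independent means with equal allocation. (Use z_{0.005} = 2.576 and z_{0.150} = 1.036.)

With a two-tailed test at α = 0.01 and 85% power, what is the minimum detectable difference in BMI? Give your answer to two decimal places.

Minimum detectable difference ≈ 1.13 kg/m²

δ = (z_{α/2} + z_β) · √((σ₁²+σ₂²)/n)
  = (2.576 + 1.036) · √(50/510)
  = 3.612 · √0.09804
  = 3.612 · 0.3131
  = 1.1310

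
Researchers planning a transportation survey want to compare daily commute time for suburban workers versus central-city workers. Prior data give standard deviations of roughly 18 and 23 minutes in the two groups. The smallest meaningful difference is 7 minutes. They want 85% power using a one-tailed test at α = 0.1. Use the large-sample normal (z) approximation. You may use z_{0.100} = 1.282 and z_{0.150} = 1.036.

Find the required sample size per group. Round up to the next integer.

n = (z_α + z_β)² · (σ₁² + σ₂²) / δ²
  = (1.282 + 1.036)² · (18² + 23² = 853) / 7²
  = 5.3731 · 853 / 49
  = 93.54
Round up → n = 94 per group.

n = 94 per group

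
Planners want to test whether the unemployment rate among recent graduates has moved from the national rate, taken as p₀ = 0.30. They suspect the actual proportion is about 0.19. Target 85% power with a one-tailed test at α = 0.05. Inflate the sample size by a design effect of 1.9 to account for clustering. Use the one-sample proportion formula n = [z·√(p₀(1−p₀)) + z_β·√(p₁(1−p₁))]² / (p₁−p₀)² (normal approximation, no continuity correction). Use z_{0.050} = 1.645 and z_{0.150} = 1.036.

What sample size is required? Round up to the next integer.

n = 212

n = [z_α·√(p₀q₀) + z_β·√(p₁q₁)]² / (p₁ − p₀)²
  = [1.645·√(0.30·0.70) + 1.036·√(0.19·0.81)]² / (-0.11)²
  = [1.645·0.4583 + 1.036·0.3923]² / 0.0121
  = [1.1603]² / 0.0121
  = 111.26
Design effect: 1.9 × 111.26 = 211.39.
Round up → n = 212.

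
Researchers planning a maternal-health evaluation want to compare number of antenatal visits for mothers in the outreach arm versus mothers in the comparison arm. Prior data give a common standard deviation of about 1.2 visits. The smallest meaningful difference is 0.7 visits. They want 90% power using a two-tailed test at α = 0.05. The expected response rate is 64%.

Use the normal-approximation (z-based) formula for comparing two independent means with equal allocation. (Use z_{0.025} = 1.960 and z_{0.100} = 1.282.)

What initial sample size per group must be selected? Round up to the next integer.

n = 97 per group

n = (z_{α/2} + z_β)² · (σ₁² + σ₂²) / δ²
  = (1.960 + 1.282)² · (2·1.2² = 2.88) / 0.7²
  = 10.5106 · 2.88 / 0.49
  = 61.78
Adjust for 64% response: 61.78 / 0.64 = 96.53.
Round up → n = 97 per group.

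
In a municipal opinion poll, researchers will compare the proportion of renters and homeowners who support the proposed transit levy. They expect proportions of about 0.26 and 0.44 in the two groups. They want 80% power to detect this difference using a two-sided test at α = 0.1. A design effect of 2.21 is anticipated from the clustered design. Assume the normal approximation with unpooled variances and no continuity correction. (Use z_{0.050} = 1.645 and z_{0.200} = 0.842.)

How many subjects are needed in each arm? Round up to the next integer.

n = (z_{α/2} + z_β)² · [p₁(1−p₁) + p₂(1−p₂)] / (p₁ − p₂)²
  = (1.645 + 0.842)² · (0.26·0.74 + 0.44·0.56) / (-0.18)²
  = (2.487)² · (0.1924 + 0.2464) / 0.0324
  = 6.1852 · 0.4388 / 0.0324
  = 83.77
Design effect: 2.21 × 83.77 = 185.13.
Round up → n = 186 per group.

n = 186 per group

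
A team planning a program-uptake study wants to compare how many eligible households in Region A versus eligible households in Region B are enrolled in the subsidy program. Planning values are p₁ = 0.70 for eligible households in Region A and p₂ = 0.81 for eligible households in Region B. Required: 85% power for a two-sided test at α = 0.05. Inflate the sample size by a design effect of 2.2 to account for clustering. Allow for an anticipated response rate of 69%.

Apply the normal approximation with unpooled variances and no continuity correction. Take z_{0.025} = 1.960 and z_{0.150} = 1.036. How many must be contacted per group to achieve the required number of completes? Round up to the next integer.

n = (z_{α/2} + z_β)² · [p₁(1−p₁) + p₂(1−p₂)] / (p₁ − p₂)²
  = (1.960 + 1.036)² · (0.70·0.30 + 0.81·0.19) / (-0.11)²
  = (2.996)² · (0.2100 + 0.1539) / 0.0121
  = 8.9760 · 0.3639 / 0.0121
  = 269.95
Design effect: 2.2 × 269.95 = 593.89.
Adjust for 69% response: 593.89 / 0.69 = 860.70.
Round up → n = 861 per group.

n = 861 per group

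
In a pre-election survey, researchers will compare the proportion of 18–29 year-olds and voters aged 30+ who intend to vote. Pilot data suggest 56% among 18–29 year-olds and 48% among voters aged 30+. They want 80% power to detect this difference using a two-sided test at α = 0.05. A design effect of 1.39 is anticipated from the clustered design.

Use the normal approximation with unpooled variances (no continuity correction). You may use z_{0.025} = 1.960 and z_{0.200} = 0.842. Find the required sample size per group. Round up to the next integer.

n = (z_{α/2} + z_β)² · [p₁(1−p₁) + p₂(1−p₂)] / (p₁ − p₂)²
  = (1.960 + 0.842)² · (0.56·0.44 + 0.48·0.52) / (0.08)²
  = (2.802)² · (0.2464 + 0.2496) / 0.0064
  = 7.8512 · 0.4960 / 0.0064
  = 608.47
Design effect: 1.39 × 608.47 = 845.77.
Round up → n = 846 per group.

n = 846 per group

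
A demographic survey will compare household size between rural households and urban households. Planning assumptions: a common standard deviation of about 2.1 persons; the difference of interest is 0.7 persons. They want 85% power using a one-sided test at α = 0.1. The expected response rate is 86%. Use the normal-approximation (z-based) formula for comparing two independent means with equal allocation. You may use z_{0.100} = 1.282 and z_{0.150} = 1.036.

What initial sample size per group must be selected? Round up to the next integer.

n = 113 per group

n = (z_α + z_β)² · (σ₁² + σ₂²) / δ²
  = (1.282 + 1.036)² · (2·2.1² = 8.82) / 0.7²
  = 5.3731 · 8.82 / 0.49
  = 96.72
Adjust for 86% response: 96.72 / 0.86 = 112.46.
Round up → n = 113 per group.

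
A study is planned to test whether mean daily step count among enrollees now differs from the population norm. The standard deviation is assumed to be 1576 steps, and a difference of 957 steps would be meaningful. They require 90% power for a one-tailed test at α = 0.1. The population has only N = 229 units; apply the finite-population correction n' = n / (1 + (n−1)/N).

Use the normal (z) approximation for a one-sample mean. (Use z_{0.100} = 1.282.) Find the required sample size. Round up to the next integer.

n = (z_α + z_β)² · σ² / δ²
  = (1.282 + 1.282)² · 1576² / 957²
  = 6.5741 · 2483776 / 915849
  = 17.83
Finite-population correction (N = 229): 17.83 / (1 + (17.83 − 1)/229) = 16.61.
Round up → n = 17.

n = 17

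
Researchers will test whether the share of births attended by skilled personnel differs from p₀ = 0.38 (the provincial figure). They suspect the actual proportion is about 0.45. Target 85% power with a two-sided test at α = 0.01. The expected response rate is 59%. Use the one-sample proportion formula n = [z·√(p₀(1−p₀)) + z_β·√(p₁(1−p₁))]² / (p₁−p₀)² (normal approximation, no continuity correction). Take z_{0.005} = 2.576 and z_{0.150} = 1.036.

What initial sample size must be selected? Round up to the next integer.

n = [z_{α/2}·√(p₀q₀) + z_β·√(p₁q₁)]² / (p₁ − p₀)²
  = [2.576·√(0.38·0.62) + 1.036·√(0.45·0.55)]² / (0.07)²
  = [2.576·0.4854 + 1.036·0.4975]² / 0.0049
  = [1.7658]² / 0.0049
  = 636.31
Adjust for 59% response: 636.31 / 0.59 = 1078.49.
Round up → n = 1079.

n = 1079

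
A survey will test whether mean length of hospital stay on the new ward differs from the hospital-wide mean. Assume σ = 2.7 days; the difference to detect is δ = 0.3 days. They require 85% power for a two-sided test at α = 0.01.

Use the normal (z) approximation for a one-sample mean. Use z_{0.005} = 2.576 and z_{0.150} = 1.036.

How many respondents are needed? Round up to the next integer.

n = 1057

n = (z_{α/2} + z_β)² · σ² / δ²
  = (2.576 + 1.036)² · 2.7² / 0.3²
  = 13.0465 · 7.29 / 0.09
  = 1056.77
Round up → n = 1057.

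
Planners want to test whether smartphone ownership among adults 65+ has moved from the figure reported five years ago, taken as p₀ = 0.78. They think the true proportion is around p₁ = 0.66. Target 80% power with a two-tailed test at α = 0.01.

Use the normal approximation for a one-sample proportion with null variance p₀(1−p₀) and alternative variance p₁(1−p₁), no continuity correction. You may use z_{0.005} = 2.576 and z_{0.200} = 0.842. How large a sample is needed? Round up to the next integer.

n = [z_{α/2}·√(p₀q₀) + z_β·√(p₁q₁)]² / (p₁ − p₀)²
  = [2.576·√(0.78·0.22) + 0.842·√(0.66·0.34)]² / (-0.12)²
  = [2.576·0.4142 + 0.842·0.4737]² / 0.0144
  = [1.4660]² / 0.0144
  = 149.24
Round up → n = 150.

n = 150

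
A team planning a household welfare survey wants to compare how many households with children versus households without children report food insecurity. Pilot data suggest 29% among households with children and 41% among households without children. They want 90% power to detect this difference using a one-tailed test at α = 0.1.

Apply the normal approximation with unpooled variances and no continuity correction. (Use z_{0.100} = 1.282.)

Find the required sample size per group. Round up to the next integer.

n = (z_α + z_β)² · [p₁(1−p₁) + p₂(1−p₂)] / (p₁ − p₂)²
  = (1.282 + 1.282)² · (0.29·0.71 + 0.41·0.59) / (-0.12)²
  = (2.564)² · (0.2059 + 0.2419) / 0.0144
  = 6.5741 · 0.4478 / 0.0144
  = 204.44
Round up → n = 205 per group.

n = 205 per group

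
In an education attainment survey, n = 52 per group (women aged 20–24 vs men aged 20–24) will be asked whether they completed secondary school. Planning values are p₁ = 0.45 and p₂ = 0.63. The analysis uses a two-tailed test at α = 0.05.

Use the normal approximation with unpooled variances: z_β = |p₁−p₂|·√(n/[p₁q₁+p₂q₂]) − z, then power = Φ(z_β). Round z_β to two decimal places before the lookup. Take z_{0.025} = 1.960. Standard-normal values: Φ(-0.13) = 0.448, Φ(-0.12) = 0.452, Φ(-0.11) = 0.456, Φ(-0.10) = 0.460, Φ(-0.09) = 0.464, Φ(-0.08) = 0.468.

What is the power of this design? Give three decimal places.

z_β = |p₁−p₂|·√(n/[p₁q₁+p₂q₂]) − z_{α/2}
    = 0.18 · √(52/0.4806) − 1.960
    = 0.18 · 10.4018 − 1.960
    = 1.8723 − 1.960 = -0.0877 → -0.09
Power = Φ(-0.09) = 0.464.

Power ≈ 0.464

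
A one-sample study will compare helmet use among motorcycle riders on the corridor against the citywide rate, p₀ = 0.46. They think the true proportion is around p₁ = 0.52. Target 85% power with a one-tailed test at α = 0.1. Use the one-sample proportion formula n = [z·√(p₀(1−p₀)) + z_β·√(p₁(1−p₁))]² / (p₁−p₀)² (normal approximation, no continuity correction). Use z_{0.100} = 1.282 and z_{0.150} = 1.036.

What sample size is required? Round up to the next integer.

n = [z_α·√(p₀q₀) + z_β·√(p₁q₁)]² / (p₁ − p₀)²
  = [1.282·√(0.46·0.54) + 1.036·√(0.52·0.48)]² / (0.06)²
  = [1.282·0.4984 + 1.036·0.4996]² / 0.0036
  = [1.1565]² / 0.0036
  = 371.55
Round up → n = 372.

n = 372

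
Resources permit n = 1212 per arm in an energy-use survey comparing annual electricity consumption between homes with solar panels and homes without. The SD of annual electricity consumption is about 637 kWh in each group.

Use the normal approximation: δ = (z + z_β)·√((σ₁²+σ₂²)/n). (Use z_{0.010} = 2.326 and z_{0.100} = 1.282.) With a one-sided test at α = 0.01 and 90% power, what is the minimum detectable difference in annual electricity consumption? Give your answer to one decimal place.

Minimum detectable difference ≈ 93.4 kWh

δ = (z_α + z_β) · √((σ₁²+σ₂²)/n)
  = (2.326 + 1.282) · √(811538/1212)
  = 3.608 · √669.5858
  = 3.608 · 25.8764
  = 93.3619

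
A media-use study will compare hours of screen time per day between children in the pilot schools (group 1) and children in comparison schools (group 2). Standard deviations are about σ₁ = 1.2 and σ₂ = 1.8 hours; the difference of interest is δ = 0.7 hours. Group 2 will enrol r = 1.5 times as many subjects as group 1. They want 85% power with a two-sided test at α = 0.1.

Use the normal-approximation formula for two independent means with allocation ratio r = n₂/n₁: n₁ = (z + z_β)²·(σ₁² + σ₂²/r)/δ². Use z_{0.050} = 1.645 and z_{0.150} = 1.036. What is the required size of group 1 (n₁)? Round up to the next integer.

n₁ = (z_{α/2} + z_β)² · (σ₁² + σ₂²/r) / δ²
   = (1.645 + 1.036)² · (1.2² + 1.8²/1.5) / 0.7²
   = 7.1878 · (1.44 + 2.16) / 0.49
   = 7.1878 · 3.6 / 0.49
   = 52.81
Round up → n₁ = 53; n₂ = r·n₁ = 1.5 × 53 = 80.

n₁ = 53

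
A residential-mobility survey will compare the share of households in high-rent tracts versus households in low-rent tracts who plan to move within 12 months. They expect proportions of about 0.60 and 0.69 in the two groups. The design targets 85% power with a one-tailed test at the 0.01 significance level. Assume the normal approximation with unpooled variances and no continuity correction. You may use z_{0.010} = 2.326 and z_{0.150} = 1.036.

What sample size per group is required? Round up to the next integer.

n = (z_α + z_β)² · [p₁(1−p₁) + p₂(1−p₂)] / (p₁ − p₂)²
  = (2.326 + 1.036)² · (0.60·0.40 + 0.69·0.31) / (-0.09)²
  = (3.362)² · (0.2400 + 0.2139) / 0.0081
  = 11.3030 · 0.4539 / 0.0081
  = 633.39
Round up → n = 634 per group.

n = 634 per group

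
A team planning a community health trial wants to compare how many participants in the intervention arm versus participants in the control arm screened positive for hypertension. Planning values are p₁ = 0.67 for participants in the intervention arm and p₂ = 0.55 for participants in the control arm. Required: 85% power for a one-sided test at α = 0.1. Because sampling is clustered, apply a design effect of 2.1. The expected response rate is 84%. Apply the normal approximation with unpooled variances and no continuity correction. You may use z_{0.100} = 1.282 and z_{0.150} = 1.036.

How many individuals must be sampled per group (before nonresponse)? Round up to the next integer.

n = 438 per group

n = (z_α + z_β)² · [p₁(1−p₁) + p₂(1−p₂)] / (p₁ − p₂)²
  = (1.282 + 1.036)² · (0.67·0.33 + 0.55·0.45) / (0.12)²
  = (2.318)² · (0.2211 + 0.2475) / 0.0144
  = 5.3731 · 0.4686 / 0.0144
  = 174.85
Design effect: 2.1 × 174.85 = 367.19.
Adjust for 84% response: 367.19 / 0.84 = 437.13.
Round up → n = 438 per group.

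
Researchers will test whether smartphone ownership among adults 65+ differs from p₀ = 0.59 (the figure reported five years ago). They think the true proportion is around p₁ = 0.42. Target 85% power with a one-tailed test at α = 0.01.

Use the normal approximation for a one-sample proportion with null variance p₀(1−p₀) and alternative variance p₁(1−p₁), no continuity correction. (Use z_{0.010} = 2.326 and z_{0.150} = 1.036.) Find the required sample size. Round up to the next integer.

n = [z_α·√(p₀q₀) + z_β·√(p₁q₁)]² / (p₁ − p₀)²
  = [2.326·√(0.59·0.41) + 1.036·√(0.42·0.58)]² / (-0.17)²
  = [2.326·0.4918 + 1.036·0.4936]² / 0.0289
  = [1.6553]² / 0.0289
  = 94.81
Round up → n = 95.

n = 95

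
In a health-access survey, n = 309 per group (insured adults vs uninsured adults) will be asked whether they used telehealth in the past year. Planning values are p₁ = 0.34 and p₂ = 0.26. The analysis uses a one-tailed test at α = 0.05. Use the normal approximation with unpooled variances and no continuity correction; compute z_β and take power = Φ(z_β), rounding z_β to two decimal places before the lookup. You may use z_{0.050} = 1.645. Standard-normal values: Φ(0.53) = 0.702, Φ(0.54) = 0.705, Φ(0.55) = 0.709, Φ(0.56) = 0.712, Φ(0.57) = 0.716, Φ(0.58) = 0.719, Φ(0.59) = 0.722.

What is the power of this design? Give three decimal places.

Power ≈ 0.702

z_β = |p₁−p₂|·√(n/[p₁q₁+p₂q₂]) − z_α
    = 0.08 · √(309/0.4168) − 1.645
    = 0.08 · 27.2280 − 1.645
    = 2.1782 − 1.645 = 0.5332 → 0.53
Power = Φ(0.53) = 0.702.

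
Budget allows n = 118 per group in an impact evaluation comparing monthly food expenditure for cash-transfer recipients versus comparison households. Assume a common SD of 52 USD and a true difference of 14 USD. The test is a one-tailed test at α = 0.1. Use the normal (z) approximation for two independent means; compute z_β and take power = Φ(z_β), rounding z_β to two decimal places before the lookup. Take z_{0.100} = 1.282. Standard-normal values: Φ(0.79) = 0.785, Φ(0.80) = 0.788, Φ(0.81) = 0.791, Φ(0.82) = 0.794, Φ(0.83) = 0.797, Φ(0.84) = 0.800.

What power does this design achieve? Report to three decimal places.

z_β = δ·√(n/(σ₁²+σ₂²)) − z_α
    = 14 · √(118/5408) − 1.282
    = 14 · 0.14771 − 1.282
    = 2.0680 − 1.282 = 0.7860 → 0.79
Power = Φ(0.79) = 0.785.

Power ≈ 0.785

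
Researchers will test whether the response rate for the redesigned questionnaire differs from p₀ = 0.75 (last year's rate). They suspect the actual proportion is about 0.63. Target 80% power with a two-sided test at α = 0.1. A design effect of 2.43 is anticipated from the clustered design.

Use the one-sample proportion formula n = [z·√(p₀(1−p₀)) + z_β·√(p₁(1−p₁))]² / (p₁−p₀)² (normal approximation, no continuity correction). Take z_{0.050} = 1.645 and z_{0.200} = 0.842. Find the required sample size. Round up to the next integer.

n = 212

n = [z_{α/2}·√(p₀q₀) + z_β·√(p₁q₁)]² / (p₁ − p₀)²
  = [1.645·√(0.75·0.25) + 0.842·√(0.63·0.37)]² / (-0.12)²
  = [1.645·0.4330 + 0.842·0.4828]² / 0.0144
  = [1.1188]² / 0.0144
  = 86.93
Design effect: 2.43 × 86.93 = 211.24.
Round up → n = 212.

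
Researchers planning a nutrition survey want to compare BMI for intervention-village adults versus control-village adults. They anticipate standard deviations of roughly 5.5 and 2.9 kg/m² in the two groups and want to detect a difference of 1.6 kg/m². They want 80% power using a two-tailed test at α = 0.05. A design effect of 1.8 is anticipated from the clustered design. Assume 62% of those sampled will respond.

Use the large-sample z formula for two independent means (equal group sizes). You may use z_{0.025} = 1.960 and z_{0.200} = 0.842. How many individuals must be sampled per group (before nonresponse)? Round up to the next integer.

n = (z_{α/2} + z_β)² · (σ₁² + σ₂²) / δ²
  = (1.960 + 0.842)² · (5.5² + 2.9² = 38.66) / 1.6²
  = 7.8512 · 38.66 / 2.56
  = 118.57
Design effect: 1.8 × 118.57 = 213.42.
Adjust for 62% response: 213.42 / 0.62 = 344.22.
Round up → n = 345 per group.

n = 345 per group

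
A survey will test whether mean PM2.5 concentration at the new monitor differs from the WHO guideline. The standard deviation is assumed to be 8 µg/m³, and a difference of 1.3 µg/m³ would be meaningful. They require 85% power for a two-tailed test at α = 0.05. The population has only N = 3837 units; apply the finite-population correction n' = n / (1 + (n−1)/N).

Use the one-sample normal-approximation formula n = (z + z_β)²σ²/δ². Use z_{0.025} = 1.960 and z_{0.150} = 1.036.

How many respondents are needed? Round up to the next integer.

n = (z_{α/2} + z_β)² · σ² / δ²
  = (1.960 + 1.036)² · 8² / 1.3²
  = 8.9760 · 64 / 1.69
  = 339.92
Finite-population correction (N = 3837): 339.92 / (1 + (339.92 − 1)/3837) = 312.33.
Round up → n = 313.

n = 313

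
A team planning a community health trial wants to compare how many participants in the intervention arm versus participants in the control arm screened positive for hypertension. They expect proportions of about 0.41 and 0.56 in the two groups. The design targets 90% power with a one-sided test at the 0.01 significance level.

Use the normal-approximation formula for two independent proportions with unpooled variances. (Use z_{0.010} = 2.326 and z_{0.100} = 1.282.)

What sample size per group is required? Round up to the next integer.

n = 283 per group

n = (z_α + z_β)² · [p₁(1−p₁) + p₂(1−p₂)] / (p₁ − p₂)²
  = (2.326 + 1.282)² · (0.41·0.59 + 0.56·0.44) / (-0.15)²
  = (3.608)² · (0.2419 + 0.2464) / 0.0225
  = 13.0177 · 0.4883 / 0.0225
  = 282.51
Round up → n = 283 per group.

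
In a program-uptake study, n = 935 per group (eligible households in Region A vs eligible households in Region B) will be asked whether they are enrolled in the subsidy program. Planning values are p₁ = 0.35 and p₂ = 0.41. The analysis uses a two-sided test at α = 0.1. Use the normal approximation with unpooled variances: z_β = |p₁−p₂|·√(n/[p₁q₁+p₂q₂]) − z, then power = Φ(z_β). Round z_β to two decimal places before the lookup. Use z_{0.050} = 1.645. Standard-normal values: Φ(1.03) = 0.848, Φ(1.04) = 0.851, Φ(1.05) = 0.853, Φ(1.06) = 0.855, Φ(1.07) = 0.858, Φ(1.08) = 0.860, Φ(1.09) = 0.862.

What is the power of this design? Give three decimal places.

Power ≈ 0.848

z_β = |p₁−p₂|·√(n/[p₁q₁+p₂q₂]) − z_{α/2}
    = 0.06 · √(935/0.4694) − 1.645
    = 0.06 · 44.6308 − 1.645
    = 2.6778 − 1.645 = 1.0328 → 1.03
Power = Φ(1.03) = 0.848.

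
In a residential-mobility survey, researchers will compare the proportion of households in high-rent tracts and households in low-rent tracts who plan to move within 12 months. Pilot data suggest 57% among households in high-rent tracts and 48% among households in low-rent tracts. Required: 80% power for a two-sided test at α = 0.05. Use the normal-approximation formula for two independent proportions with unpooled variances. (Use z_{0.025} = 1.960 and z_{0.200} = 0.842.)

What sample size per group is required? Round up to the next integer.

n = 480 per group

n = (z_{α/2} + z_β)² · [p₁(1−p₁) + p₂(1−p₂)] / (p₁ − p₂)²
  = (1.960 + 0.842)² · (0.57·0.43 + 0.48·0.52) / (0.09)²
  = (2.802)² · (0.2451 + 0.2496) / 0.0081
  = 7.8512 · 0.4947 / 0.0081
  = 479.51
Round up → n = 480 per group.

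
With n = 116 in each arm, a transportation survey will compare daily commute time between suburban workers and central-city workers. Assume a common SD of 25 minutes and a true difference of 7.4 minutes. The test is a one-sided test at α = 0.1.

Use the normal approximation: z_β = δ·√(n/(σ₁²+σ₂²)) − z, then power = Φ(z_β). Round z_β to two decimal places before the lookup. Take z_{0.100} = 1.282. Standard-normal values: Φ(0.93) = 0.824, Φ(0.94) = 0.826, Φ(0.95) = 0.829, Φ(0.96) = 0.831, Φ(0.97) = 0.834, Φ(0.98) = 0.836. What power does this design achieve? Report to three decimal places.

Power ≈ 0.834

z_β = δ·√(n/(σ₁²+σ₂²)) − z_α
    = 7.4 · √(116/1250) − 1.282
    = 7.4 · 0.30463 − 1.282
    = 2.2543 − 1.282 = 0.9723 → 0.97
Power = Φ(0.97) = 0.834.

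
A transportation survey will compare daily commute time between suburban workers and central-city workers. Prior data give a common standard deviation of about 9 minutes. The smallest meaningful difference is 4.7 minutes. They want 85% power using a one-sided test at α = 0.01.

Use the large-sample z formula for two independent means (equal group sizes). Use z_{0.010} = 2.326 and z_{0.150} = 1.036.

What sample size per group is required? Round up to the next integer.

n = 83 per group

n = (z_α + z_β)² · (σ₁² + σ₂²) / δ²
  = (2.326 + 1.036)² · (2·9² = 162) / 4.7²
  = 11.3030 · 162 / 22.09
  = 82.89
Round up → n = 83 per group.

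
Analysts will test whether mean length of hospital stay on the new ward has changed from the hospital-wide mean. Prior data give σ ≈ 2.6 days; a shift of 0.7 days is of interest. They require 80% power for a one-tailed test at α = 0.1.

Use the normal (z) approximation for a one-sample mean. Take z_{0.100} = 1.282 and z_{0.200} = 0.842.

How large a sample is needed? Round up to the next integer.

n = (z_α + z_β)² · σ² / δ²
  = (1.282 + 0.842)² · 2.6² / 0.7²
  = 4.5114 · 6.76 / 0.49
  = 62.24
Round up → n = 63.

n = 63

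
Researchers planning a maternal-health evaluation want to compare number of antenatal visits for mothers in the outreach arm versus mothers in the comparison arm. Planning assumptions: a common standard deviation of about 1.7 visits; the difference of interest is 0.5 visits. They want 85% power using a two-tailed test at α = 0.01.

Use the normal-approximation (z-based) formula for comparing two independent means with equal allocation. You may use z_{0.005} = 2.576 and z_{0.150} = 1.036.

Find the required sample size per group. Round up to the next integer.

n = 302 per group

n = (z_{α/2} + z_β)² · (σ₁² + σ₂²) / δ²
  = (2.576 + 1.036)² · (2·1.7² = 5.78) / 0.5²
  = 13.0465 · 5.78 / 0.25
  = 301.64
Round up → n = 302 per group.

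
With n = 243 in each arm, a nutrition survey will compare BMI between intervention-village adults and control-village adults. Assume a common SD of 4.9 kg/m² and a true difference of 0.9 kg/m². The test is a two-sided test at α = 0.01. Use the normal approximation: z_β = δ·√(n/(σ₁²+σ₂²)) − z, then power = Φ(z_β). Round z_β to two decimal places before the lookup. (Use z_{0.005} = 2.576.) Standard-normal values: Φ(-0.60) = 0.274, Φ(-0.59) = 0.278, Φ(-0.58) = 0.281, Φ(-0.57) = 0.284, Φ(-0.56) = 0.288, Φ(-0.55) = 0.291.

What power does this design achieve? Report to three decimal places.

z_β = δ·√(n/(σ₁²+σ₂²)) − z_{α/2}
    = 0.9 · √(243/48.02) − 2.576
    = 0.9 · 2.24953 − 2.576
    = 2.0246 − 2.576 = -0.5514 → -0.55
Power = Φ(-0.55) = 0.291.

Power ≈ 0.291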